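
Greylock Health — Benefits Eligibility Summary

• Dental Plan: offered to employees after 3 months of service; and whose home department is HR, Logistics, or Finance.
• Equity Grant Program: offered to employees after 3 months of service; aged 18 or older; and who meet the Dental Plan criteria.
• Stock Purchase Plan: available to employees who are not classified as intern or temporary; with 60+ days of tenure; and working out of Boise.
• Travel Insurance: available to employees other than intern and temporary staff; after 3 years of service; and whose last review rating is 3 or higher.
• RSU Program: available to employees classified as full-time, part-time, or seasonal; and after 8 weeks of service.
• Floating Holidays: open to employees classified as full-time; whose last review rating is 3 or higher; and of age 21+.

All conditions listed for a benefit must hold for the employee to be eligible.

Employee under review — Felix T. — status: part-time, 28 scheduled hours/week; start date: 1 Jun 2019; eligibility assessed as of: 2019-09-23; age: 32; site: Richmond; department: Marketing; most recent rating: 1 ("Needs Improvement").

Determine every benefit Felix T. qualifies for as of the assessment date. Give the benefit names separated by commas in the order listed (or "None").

Service from 1 Jun 2019 to 2019-09-23: 114 days.
Dental Plan — service 114 days ≥ 3 months (≈90 days) ✓; dept Marketing ✗ → not eligible.
Equity Grant Program — service 114 days ≥ 3 months (≈90 days) ✓; age 32 ≥ 18 ✓; not eligible for Dental Plan ✗ → not eligible.
Stock Purchase Plan — status part-time ✓ (not excluded); service 114 days ≥ 60 days ✓; site Richmond ✗ (not Boise) → not eligible.
Travel Insurance — status part-time ✓ (not excluded); service 114 days < 3 years (≈1095 days) ✗ → not eligible.
RSU Program — status part-time ✓; service 114 days ≥ 8 weeks (≈56 days) ✓ → eligible.
Floating Holidays — status part-time ✗ (requires full-time) → not eligible.

RSU Program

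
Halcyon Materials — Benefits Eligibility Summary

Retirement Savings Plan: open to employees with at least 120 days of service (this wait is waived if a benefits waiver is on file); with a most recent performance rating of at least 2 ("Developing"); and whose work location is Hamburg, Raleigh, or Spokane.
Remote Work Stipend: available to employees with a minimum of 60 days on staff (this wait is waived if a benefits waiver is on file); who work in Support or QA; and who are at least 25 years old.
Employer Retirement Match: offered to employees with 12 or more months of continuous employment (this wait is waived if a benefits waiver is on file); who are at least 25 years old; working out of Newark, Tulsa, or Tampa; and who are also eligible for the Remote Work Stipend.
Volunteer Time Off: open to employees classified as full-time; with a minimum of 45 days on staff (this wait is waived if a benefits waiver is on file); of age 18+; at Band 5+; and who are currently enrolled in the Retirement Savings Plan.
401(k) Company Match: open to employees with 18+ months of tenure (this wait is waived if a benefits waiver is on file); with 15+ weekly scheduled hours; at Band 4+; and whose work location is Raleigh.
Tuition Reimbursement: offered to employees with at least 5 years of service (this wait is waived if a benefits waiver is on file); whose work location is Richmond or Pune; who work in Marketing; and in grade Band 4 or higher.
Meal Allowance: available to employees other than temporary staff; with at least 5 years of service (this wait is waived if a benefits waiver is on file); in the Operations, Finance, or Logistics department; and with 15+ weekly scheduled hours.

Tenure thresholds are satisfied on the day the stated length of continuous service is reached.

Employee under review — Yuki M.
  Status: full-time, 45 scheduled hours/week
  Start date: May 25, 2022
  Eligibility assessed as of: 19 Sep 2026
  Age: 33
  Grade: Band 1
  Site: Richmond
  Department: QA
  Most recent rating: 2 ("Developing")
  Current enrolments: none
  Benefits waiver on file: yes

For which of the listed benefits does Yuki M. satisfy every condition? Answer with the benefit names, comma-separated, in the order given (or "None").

Service from May 25, 2022 to 19 Sep 2026: 1578 days.
Retirement Savings Plan — benefits waiver on file ✓; rating 2 ≥ 2 ✓; site Richmond ✗ (not Hamburg, Raleigh, or Spokane) → not eligible.
Remote Work Stipend — benefits waiver on file ✓; dept QA ✓; age 33 ≥ 25 ✓ → eligible.
Employer Retirement Match — benefits waiver on file ✓; age 33 ≥ 25 ✓; site Richmond ✗ (not Newark, Tulsa, or Tampa) → not eligible.
Volunteer Time Off — status full-time ✓; benefits waiver on file ✓; age 33 ≥ 18 ✓; grade Band 1 < Band 5 ✗ → not eligible.
401(k) Company Match — benefits waiver on file ✓; 45 hrs/wk ≥ 15 ✓; grade Band 1 < Band 4 ✗ → not eligible.
Tuition Reimbursement — benefits waiver on file ✓; site Richmond ✓; dept QA ✗ → not eligible.
Meal Allowance — status full-time ✓ (not excluded); benefits waiver on file ✓; dept QA ✗ → not eligible.

Remote Work Stipend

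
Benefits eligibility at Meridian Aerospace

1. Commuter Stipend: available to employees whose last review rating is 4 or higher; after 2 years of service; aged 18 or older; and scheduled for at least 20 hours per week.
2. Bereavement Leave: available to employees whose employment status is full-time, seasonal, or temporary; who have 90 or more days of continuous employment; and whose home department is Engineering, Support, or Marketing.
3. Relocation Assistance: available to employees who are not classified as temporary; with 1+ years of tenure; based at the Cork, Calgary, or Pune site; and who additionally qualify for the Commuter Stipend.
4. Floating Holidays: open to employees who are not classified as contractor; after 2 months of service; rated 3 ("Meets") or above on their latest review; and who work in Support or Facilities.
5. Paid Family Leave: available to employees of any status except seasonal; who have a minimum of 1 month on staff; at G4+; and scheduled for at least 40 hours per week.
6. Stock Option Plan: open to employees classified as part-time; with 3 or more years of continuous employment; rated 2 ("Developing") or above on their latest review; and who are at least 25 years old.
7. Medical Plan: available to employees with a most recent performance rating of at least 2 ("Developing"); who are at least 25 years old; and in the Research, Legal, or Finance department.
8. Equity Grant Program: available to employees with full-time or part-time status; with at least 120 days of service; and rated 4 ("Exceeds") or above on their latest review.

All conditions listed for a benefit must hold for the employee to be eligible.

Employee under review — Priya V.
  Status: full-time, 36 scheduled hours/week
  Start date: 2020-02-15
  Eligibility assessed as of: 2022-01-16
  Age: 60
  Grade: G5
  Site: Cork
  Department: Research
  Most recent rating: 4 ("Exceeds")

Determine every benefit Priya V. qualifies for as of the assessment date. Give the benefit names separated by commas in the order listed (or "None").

Medical Plan, Equity Grant Program

Service from 2020-02-15 to 2022-01-16: 701 days.
Commuter Stipend — rating 4 ≥ 4 ✓; service 701 days < 2 years (≈730 days) ✗ → not eligible.
Bereavement Leave — status full-time ✓; service 701 days ≥ 90 days ✓; dept Research ✗ → not eligible.
Relocation Assistance — status full-time ✓ (not excluded); service 701 days ≥ 1 year (≈365 days) ✓; site Cork ✓; not eligible for Commuter Stipend ✗ → not eligible.
Floating Holidays — status full-time ✓ (not excluded); service 701 days ≥ 2 months (≈60 days) ✓; rating 4 ≥ 3 ✓; dept Research ✗ → not eligible.
Paid Family Leave — status full-time ✓ (not excluded); service 701 days ≥ 1 month (≈30 days) ✓; grade G5 ≥ G4 ✓; 36 hrs/wk < 40 ✗ → not eligible.
Stock Option Plan — status full-time ✗ (requires part-time) → not eligible.
Medical Plan — rating 4 ≥ 2 ✓; age 60 ≥ 25 ✓; dept Research ✓ → eligible.
Equity Grant Program — status full-time ✓; service 701 days ≥ 120 days ✓; rating 4 ≥ 4 ✓ → eligible.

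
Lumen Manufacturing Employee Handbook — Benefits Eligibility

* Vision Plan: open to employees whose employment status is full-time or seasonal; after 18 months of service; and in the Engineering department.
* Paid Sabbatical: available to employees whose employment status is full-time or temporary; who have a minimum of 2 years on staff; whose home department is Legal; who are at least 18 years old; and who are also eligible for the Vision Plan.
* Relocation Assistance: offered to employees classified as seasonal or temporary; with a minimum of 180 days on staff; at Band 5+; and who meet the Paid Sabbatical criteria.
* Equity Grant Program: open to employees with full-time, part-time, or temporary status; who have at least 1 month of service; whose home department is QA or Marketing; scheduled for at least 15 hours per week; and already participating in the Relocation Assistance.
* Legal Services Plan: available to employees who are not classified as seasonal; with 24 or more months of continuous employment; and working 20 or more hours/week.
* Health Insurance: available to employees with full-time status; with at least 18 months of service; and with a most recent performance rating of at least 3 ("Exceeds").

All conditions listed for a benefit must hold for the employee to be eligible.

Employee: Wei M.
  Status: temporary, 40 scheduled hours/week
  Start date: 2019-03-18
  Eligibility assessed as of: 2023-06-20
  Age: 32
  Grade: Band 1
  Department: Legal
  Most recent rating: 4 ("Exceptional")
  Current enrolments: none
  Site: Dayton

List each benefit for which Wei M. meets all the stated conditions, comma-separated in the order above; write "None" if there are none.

Legal Services Plan

Service from 2019-03-18 to 2023-06-20: 1555 days.
Vision Plan — status temporary ✗ (requires full-time or seasonal) → not eligible.
Paid Sabbatical — status temporary ✓; service 1555 days ≥ 2 years (≈730 days) ✓; dept Legal ✓; age 32 ≥ 18 ✓; not eligible for Vision Plan ✗ → not eligible.
Relocation Assistance — status temporary ✓; service 1555 days ≥ 180 days ✓; grade Band 1 < Band 5 ✗ → not eligible.
Equity Grant Program — status temporary ✓; service 1555 days ≥ 1 month (≈30 days) ✓; dept Legal ✗ → not eligible.
Legal Services Plan — status temporary ✓ (not excluded); service 1555 days ≥ 24 months (≈720 days) ✓; 40 hrs/wk ≥ 20 ✓ → eligible.
Health Insurance — status temporary ✗ (requires full-time) → not eligible.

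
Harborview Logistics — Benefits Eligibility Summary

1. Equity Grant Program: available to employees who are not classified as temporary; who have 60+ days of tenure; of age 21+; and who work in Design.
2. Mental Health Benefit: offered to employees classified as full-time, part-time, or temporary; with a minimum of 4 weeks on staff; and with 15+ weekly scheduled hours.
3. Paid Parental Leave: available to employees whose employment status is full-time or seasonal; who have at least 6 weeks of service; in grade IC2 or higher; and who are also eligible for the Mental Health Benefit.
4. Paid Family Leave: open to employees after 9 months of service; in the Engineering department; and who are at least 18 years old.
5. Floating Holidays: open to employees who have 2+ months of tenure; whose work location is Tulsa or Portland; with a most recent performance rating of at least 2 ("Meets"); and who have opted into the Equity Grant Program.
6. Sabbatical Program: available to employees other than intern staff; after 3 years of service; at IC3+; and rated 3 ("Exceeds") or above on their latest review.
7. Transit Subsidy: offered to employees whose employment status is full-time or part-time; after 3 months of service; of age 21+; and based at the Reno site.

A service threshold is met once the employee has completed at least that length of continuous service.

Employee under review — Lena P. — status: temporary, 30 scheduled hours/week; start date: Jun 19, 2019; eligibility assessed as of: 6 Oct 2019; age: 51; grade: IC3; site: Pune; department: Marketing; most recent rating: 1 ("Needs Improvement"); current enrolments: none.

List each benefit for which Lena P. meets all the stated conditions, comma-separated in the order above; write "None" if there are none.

Mental Health Benefit

Service from Jun 19, 2019 to 6 Oct 2019: 109 days.
Equity Grant Program — status temporary ✗ (excluded) → not eligible.
Mental Health Benefit — status temporary ✓; service 109 days ≥ 4 weeks (≈28 days) ✓; 30 hrs/wk ≥ 15 ✓ → eligible.
Paid Parental Leave — status temporary ✗ (requires full-time or seasonal) → not eligible.
Paid Family Leave — service 109 days < 9 months (≈270 days) ✗ → not eligible.
Floating Holidays — service 109 days ≥ 2 months (≈60 days) ✓; site Pune ✗ (not Tulsa or Portland) → not eligible.
Sabbatical Program — status temporary ✓ (not excluded); service 109 days < 3 years (≈1095 days) ✗ → not eligible.
Transit Subsidy — status temporary ✗ (requires full-time or part-time) → not eligible.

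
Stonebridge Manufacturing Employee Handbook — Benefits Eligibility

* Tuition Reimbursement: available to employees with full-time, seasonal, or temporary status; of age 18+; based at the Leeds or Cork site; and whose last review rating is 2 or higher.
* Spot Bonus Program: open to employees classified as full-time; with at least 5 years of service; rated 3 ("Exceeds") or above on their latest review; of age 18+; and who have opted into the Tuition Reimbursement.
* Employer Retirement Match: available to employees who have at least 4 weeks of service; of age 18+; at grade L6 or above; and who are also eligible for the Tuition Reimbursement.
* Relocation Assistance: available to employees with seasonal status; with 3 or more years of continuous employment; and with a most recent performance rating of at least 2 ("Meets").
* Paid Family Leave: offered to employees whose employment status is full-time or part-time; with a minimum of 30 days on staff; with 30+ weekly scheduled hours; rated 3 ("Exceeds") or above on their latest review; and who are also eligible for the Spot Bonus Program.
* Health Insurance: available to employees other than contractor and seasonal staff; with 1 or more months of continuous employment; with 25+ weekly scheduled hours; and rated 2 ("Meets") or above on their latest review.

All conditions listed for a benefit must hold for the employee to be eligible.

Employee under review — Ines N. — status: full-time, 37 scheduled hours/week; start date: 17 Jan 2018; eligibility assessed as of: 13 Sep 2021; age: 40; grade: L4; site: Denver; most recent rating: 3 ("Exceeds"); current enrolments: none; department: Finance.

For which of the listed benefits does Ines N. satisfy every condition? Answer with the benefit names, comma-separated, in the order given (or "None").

Service from 17 Jan 2018 to 13 Sep 2021: 1335 days.
Tuition Reimbursement — status full-time ✓; age 40 ≥ 18 ✓; site Denver ✗ (not Leeds or Cork) → not eligible.
Spot Bonus Program — status full-time ✓; service 1335 days < 5 years (≈1825 days) ✗ → not eligible.
Employer Retirement Match — service 1335 days ≥ 4 weeks (≈28 days) ✓; age 40 ≥ 18 ✓; grade L4 < L6 ✗ → not eligible.
Relocation Assistance — status full-time ✗ (requires seasonal) → not eligible.
Paid Family Leave — status full-time ✓; service 1335 days ≥ 30 days ✓; 37 hrs/wk ≥ 30 ✓; rating 3 ≥ 3 ✓; not eligible for Spot Bonus Program ✗ → not eligible.
Health Insurance — status full-time ✓ (not excluded); service 1335 days ≥ 1 month (≈30 days) ✓; 37 hrs/wk ≥ 25 ✓; rating 3 ≥ 2 ✓ → eligible.

Health Insurance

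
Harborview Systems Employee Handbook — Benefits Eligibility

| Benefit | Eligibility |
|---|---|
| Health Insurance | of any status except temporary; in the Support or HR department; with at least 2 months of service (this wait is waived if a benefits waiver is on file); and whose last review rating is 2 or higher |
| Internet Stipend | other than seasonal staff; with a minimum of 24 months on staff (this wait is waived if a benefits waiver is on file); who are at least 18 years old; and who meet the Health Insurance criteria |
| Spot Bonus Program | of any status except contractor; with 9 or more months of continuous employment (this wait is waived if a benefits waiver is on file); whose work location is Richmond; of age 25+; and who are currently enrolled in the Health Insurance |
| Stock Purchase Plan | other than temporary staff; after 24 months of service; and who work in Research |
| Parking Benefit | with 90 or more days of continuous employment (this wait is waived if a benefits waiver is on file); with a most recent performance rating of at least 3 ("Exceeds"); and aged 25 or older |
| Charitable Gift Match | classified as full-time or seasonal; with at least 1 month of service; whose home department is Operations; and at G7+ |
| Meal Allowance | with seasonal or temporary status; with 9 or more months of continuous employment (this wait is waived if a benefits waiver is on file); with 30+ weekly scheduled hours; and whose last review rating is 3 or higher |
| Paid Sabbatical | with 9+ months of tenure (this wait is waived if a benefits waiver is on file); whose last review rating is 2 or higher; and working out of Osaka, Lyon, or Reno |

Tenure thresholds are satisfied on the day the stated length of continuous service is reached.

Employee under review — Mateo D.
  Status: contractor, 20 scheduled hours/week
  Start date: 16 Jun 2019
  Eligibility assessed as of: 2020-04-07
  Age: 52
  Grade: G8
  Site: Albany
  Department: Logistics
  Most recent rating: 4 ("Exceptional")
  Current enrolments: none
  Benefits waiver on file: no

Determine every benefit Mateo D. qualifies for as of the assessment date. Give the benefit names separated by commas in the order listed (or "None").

Parking Benefit

Service from 16 Jun 2019 to 2020-04-07: 296 days.
Health Insurance — status contractor ✓ (not excluded); dept Logistics ✗ → not eligible.
Internet Stipend — status contractor ✓ (not excluded); no waiver, service 296 days < 24 months (≈720 days) ✗ → not eligible.
Spot Bonus Program — status contractor ✗ (excluded) → not eligible.
Stock Purchase Plan — status contractor ✓ (not excluded); service 296 days < 24 months (≈720 days) ✗ → not eligible.
Parking Benefit — no waiver, service 296 days ≥ 90 days ✓; rating 4 ≥ 3 ✓; age 52 ≥ 25 ✓ → eligible.
Charitable Gift Match — status contractor ✗ (requires full-time or seasonal) → not eligible.
Meal Allowance — status contractor ✗ (requires seasonal or temporary) → not eligible.
Paid Sabbatical — no waiver, service 296 days ≥ 9 months (≈270 days) ✓; rating 4 ≥ 2 ✓; site Albany ✗ (not Osaka, Lyon, or Reno) → not eligible.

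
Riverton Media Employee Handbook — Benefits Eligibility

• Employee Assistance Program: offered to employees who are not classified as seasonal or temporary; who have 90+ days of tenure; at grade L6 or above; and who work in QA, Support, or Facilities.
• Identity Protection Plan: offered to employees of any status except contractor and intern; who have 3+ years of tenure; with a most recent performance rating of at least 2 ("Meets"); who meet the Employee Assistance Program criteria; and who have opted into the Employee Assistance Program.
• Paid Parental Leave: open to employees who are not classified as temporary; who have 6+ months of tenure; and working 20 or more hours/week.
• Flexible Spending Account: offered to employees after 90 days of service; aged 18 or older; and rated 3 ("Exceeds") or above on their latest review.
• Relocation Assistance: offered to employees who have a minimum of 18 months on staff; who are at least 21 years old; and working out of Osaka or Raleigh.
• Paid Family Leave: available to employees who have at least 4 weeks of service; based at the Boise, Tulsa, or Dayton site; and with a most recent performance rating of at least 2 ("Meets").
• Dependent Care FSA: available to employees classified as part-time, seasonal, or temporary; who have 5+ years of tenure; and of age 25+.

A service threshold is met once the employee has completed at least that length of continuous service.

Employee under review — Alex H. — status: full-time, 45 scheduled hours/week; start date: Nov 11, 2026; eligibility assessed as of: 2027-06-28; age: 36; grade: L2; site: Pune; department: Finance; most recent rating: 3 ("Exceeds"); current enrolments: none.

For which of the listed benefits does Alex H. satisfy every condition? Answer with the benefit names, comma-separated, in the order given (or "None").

Service from Nov 11, 2026 to 2027-06-28: 229 days.
Employee Assistance Program — status full-time ✓ (not excluded); service 229 days ≥ 90 days ✓; grade L2 < L6 ✗ → not eligible.
Identity Protection Plan — status full-time ✓ (not excluded); service 229 days < 3 years (≈1095 days) ✗ → not eligible.
Paid Parental Leave — status full-time ✓ (not excluded); service 229 days ≥ 6 months (≈180 days) ✓; 45 hrs/wk ≥ 20 ✓ → eligible.
Flexible Spending Account — service 229 days ≥ 90 days ✓; age 36 ≥ 18 ✓; rating 3 ≥ 3 ✓ → eligible.
Relocation Assistance — service 229 days < 18 months (≈540 days) ✗ → not eligible.
Paid Family Leave — service 229 days ≥ 4 weeks (≈28 days) ✓; site Pune ✗ (not Boise, Tulsa, or Dayton) → not eligible.
Dependent Care FSA — status full-time ✗ (requires part-time, seasonal, or temporary) → not eligible.

Paid Parental Leave, Flexible Spending Account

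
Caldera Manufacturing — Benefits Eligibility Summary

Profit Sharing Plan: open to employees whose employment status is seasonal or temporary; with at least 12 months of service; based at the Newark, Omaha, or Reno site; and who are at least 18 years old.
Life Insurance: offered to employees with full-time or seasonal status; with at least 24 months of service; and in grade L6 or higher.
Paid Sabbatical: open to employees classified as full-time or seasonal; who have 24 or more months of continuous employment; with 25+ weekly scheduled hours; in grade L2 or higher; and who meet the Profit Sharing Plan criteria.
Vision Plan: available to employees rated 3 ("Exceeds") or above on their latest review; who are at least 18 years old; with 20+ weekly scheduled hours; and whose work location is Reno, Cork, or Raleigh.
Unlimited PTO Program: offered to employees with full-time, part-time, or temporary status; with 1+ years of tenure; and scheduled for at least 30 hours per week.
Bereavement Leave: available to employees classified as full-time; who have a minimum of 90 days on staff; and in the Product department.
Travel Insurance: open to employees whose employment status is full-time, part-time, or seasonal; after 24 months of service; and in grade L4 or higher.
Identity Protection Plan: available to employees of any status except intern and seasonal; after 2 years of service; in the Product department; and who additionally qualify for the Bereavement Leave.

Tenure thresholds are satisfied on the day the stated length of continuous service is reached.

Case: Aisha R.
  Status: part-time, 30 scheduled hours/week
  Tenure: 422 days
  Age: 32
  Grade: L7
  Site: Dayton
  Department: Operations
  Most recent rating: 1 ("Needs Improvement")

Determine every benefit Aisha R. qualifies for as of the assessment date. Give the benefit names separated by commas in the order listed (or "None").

Profit Sharing Plan — status part-time ✗ (requires seasonal or temporary) → not eligible.
Life Insurance — status part-time ✗ (requires full-time or seasonal) → not eligible.
Paid Sabbatical — status part-time ✗ (requires full-time or seasonal) → not eligible.
Vision Plan — rating 1 < 3 ✗ → not eligible.
Unlimited PTO Program — status part-time ✓; service 422 days ≥ 1 year (≈365 days) ✓; 30 hrs/wk ≥ 30 ✓ → eligible.
Bereavement Leave — status part-time ✗ (requires full-time) → not eligible.
Travel Insurance — status part-time ✓; service 422 days < 24 months (≈720 days) ✗ → not eligible.
Identity Protection Plan — status part-time ✓ (not excluded); service 422 days < 2 years (≈730 days) ✗ → not eligible.

Unlimited PTO Program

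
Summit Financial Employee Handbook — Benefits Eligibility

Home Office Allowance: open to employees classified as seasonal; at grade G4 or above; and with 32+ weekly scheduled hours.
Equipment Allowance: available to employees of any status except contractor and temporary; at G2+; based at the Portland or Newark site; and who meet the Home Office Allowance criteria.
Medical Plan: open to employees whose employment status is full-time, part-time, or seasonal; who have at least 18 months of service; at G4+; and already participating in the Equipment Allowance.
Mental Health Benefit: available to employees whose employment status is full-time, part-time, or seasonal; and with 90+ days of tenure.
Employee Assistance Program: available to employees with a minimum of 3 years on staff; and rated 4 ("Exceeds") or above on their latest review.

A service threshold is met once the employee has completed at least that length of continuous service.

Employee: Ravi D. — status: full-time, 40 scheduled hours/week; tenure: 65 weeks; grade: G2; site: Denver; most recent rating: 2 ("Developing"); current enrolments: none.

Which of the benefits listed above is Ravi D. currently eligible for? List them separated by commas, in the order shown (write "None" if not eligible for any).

Home Office Allowance — status full-time ✗ (requires seasonal) → not eligible.
Equipment Allowance — status full-time ✓ (not excluded); grade G2 ≥ G2 ✓; site Denver ✗ (not Portland or Newark) → not eligible.
Medical Plan — status full-time ✓; service 65 weeks < 18 months (≈540 days) ✗ → not eligible.
Mental Health Benefit — status full-time ✓; service 65 weeks ≥ 90 days ✓ → eligible.
Employee Assistance Program — service 65 weeks < 3 years (≈1095 days) ✗ → not eligible.

Mental Health Benefit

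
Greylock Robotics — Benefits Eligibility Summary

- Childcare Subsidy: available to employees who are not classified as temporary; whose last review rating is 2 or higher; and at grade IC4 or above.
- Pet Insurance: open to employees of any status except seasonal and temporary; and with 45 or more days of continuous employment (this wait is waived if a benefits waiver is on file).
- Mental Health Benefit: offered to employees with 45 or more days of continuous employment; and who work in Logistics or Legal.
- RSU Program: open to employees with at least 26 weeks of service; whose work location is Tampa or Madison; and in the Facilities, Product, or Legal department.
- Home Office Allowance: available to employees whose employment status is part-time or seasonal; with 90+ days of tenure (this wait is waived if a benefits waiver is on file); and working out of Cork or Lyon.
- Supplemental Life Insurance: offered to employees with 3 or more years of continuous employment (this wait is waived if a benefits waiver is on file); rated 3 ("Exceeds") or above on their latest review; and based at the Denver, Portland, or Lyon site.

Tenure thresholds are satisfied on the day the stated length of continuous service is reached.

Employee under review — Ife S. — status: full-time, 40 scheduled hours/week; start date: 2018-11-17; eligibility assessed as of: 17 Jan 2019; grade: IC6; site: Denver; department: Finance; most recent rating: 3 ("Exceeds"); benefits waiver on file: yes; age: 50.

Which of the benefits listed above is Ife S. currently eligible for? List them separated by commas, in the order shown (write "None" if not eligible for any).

Service from 2018-11-17 to 17 Jan 2019: 61 days.
Childcare Subsidy — status full-time ✓ (not excluded); rating 3 ≥ 2 ✓; grade IC6 ≥ IC4 ✓ → eligible.
Pet Insurance — status full-time ✓ (not excluded); benefits waiver on file ✓ → eligible.
Mental Health Benefit — service 61 days ≥ 45 days ✓; dept Finance ✗ → not eligible.
RSU Program — service 61 days < 26 weeks (≈182 days) ✗ → not eligible.
Home Office Allowance — status full-time ✗ (requires part-time or seasonal) → not eligible.
Supplemental Life Insurance — benefits waiver on file ✓; rating 3 ≥ 3 ✓; site Denver ✓ → eligible.

Childcare Subsidy, Pet Insurance, Supplemental Life Insurance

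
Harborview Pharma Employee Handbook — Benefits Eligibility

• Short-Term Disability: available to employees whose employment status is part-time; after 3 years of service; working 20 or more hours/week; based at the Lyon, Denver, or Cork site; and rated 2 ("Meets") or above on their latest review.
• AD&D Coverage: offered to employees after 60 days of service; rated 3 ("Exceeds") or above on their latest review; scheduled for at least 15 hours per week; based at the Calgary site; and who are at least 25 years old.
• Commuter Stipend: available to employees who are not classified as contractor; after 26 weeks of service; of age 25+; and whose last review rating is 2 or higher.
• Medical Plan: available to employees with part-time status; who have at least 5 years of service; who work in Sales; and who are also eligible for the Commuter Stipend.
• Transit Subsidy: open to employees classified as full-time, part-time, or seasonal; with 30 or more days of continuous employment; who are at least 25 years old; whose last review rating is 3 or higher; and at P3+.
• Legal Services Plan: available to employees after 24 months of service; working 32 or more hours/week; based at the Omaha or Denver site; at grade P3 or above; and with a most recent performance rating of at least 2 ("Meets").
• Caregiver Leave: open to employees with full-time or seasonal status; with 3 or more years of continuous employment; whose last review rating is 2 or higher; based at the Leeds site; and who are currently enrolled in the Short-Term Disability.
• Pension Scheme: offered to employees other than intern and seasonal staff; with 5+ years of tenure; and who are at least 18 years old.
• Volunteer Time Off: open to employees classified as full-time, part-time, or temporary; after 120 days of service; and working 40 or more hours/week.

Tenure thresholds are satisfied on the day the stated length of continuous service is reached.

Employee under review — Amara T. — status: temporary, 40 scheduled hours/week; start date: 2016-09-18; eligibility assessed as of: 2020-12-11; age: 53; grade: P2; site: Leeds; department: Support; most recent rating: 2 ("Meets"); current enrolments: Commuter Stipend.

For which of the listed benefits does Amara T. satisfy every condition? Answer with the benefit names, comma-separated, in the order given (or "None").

Commuter Stipend, Volunteer Time Off

Service from 2016-09-18 to 2020-12-11: 1545 days.
Short-Term Disability — status temporary ✗ (requires part-time) → not eligible.
AD&D Coverage — service 1545 days ≥ 60 days ✓; rating 2 < 3 ✗ → not eligible.
Commuter Stipend — status temporary ✓ (not excluded); service 1545 days ≥ 26 weeks (≈182 days) ✓; age 53 ≥ 25 ✓; rating 2 ≥ 2 ✓ → eligible.
Medical Plan — status temporary ✗ (requires part-time) → not eligible.
Transit Subsidy — status temporary ✗ (requires full-time, part-time, or seasonal) → not eligible.
Legal Services Plan — service 1545 days ≥ 24 months (≈720 days) ✓; 40 hrs/wk ≥ 32 ✓; site Leeds ✗ (not Omaha or Denver) → not eligible.
Caregiver Leave — status temporary ✗ (requires full-time or seasonal) → not eligible.
Pension Scheme — status temporary ✓ (not excluded); service 1545 days < 5 years (≈1825 days) ✗ → not eligible.
Volunteer Time Off — status temporary ✓; service 1545 days ≥ 120 days ✓; 40 hrs/wk ≥ 40 ✓ → eligible.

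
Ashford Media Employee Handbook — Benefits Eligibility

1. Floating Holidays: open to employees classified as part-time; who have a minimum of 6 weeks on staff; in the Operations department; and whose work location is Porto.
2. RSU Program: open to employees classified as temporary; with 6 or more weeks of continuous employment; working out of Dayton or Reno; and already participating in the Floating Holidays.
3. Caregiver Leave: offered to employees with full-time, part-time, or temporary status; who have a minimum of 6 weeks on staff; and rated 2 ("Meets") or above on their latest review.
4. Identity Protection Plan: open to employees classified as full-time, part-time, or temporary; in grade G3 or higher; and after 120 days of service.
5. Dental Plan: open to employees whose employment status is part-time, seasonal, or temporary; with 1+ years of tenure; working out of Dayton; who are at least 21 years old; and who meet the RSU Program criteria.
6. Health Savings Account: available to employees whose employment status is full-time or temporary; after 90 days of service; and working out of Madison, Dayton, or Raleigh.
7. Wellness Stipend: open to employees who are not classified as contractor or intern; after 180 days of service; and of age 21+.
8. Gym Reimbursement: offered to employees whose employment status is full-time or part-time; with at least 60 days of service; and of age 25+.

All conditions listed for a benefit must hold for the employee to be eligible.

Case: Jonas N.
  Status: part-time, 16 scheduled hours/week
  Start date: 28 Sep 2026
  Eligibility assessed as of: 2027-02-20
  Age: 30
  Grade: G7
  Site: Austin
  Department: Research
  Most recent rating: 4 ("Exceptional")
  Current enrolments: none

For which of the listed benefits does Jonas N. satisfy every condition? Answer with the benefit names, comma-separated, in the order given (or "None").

Caregiver Leave, Identity Protection Plan, Gym Reimbursement

Service from 28 Sep 2026 to 2027-02-20: 145 days.
Floating Holidays — status part-time ✓; service 145 days ≥ 6 weeks (≈42 days) ✓; dept Research ✗ → not eligible.
RSU Program — status part-time ✗ (requires temporary) → not eligible.
Caregiver Leave — status part-time ✓; service 145 days ≥ 6 weeks (≈42 days) ✓; rating 4 ≥ 2 ✓ → eligible.
Identity Protection Plan — status part-time ✓; grade G7 ≥ G3 ✓; service 145 days ≥ 120 days ✓ → eligible.
Dental Plan — status part-time ✓; service 145 days < 1 year (≈365 days) ✗ → not eligible.
Health Savings Account — status part-time ✗ (requires full-time or temporary) → not eligible.
Wellness Stipend — status part-time ✓ (not excluded); service 145 days < 180 days ✗ → not eligible.
Gym Reimbursement — status part-time ✓; service 145 days ≥ 60 days ✓; age 30 ≥ 25 ✓ → eligible.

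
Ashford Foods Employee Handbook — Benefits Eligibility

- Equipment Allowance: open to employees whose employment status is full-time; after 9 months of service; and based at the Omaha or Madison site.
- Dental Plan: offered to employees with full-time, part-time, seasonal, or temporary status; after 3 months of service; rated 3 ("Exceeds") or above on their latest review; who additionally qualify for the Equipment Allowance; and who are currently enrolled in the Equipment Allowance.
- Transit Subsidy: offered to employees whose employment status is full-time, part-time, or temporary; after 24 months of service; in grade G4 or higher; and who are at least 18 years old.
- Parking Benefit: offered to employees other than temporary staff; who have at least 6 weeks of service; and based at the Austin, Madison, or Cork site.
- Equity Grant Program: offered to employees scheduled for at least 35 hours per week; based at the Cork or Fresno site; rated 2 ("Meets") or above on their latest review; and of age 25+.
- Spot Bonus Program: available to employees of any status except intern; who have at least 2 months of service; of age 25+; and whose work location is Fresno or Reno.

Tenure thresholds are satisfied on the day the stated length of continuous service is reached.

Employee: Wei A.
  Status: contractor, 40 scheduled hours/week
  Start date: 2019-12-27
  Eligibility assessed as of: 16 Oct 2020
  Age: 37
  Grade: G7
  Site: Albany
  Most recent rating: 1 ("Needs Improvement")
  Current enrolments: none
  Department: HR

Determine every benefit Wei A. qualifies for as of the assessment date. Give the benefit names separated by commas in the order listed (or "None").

None

Service from 2019-12-27 to 16 Oct 2020: 294 days.
Equipment Allowance — status contractor ✗ (requires full-time) → not eligible.
Dental Plan — status contractor ✗ (requires full-time, part-time, seasonal, or temporary) → not eligible.
Transit Subsidy — status contractor ✗ (requires full-time, part-time, or temporary) → not eligible.
Parking Benefit — status contractor ✓ (not excluded); service 294 days ≥ 6 weeks (≈42 days) ✓; site Albany ✗ (not Austin, Madison, or Cork) → not eligible.
Equity Grant Program — 40 hrs/wk ≥ 35 ✓; site Albany ✗ (not Cork or Fresno) → not eligible.
Spot Bonus Program — status contractor ✓ (not excluded); service 294 days ≥ 2 months (≈60 days) ✓; age 37 ≥ 25 ✓; site Albany ✗ (not Fresno or Reno) → not eligible.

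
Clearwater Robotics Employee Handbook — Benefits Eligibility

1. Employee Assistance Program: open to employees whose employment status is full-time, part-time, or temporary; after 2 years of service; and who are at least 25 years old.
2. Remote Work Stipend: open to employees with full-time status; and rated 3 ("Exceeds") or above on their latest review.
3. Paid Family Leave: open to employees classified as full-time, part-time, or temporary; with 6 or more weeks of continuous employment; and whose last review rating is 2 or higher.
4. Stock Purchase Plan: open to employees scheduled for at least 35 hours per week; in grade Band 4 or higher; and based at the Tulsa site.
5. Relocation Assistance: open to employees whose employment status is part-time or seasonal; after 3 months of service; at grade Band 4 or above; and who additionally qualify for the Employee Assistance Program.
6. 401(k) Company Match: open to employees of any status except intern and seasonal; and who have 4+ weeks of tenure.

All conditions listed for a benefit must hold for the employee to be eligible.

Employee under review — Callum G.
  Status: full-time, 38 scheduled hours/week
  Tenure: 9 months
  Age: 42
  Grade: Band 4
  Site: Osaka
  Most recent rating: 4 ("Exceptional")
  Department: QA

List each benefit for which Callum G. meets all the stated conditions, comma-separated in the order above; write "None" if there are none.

Employee Assistance Program — status full-time ✓; service 9 months < 2 years (≈730 days) ✗ → not eligible.
Remote Work Stipend — status full-time ✓; rating 4 ≥ 3 ✓ → eligible.
Paid Family Leave — status full-time ✓; service 9 months ≥ 6 weeks (≈42 days) ✓; rating 4 ≥ 2 ✓ → eligible.
Stock Purchase Plan — 38 hrs/wk ≥ 35 ✓; grade Band 4 ≥ Band 4 ✓; site Osaka ✗ (not Tulsa) → not eligible.
Relocation Assistance — status full-time ✗ (requires part-time or seasonal) → not eligible.
401(k) Company Match — status full-time ✓ (not excluded); service 9 months ≥ 4 weeks (≈28 days) ✓ → eligible.

Remote Work Stipend, Paid Family Leave, 401(k) Company Match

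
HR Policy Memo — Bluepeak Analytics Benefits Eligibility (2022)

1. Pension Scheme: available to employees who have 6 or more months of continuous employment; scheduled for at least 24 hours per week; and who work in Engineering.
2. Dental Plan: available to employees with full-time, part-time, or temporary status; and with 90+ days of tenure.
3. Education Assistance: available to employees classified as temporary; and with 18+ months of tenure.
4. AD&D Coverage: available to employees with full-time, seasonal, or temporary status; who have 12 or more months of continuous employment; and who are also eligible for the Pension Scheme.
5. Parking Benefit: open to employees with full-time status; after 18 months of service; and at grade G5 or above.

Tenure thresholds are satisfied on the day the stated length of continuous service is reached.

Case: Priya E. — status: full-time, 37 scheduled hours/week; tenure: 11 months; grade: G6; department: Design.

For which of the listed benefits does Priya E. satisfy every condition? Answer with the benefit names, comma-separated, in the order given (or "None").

Pension Scheme — service 11 months ≥ 6 months ✓; 37 hrs/wk ≥ 24 ✓; dept Design ✗ → not eligible.
Dental Plan — status full-time ✓; service 11 months ≥ 90 days ✓ → eligible.
Education Assistance — status full-time ✗ (requires temporary) → not eligible.
AD&D Coverage — status full-time ✓; service 11 months < 12 months ✗ → not eligible.
Parking Benefit — status full-time ✓; service 11 months < 18 months ✗ → not eligible.

Dental Plan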